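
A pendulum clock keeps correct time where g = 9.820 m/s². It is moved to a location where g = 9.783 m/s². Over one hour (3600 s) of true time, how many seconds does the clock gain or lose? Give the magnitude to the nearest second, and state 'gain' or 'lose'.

The clock's period scales as T ∝ 1/√g, so T'/T = √(9.820/9.783) = 1.00189.
In 3600 s of true time the clock registers 3600/1.00189 = 3593.2 s, so it loses 7 s.

lose 7 s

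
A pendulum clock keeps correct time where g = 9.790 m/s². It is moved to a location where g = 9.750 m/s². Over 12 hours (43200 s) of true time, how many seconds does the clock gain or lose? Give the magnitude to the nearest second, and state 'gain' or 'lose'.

The clock's period scales as T ∝ 1/√g, so T'/T = √(9.790/9.750) = 1.00205.
In 43200 s of true time the clock registers 43200/1.00205 = 43111.7 s, so it loses 88 s.

lose 88 s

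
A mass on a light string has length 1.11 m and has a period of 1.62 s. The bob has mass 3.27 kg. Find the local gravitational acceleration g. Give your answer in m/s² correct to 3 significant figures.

16.7 m/s²

From T = 2π√(L/g), g = 4π²L/T² = 4π² × 1.11/1.620² = 16.7 m/s².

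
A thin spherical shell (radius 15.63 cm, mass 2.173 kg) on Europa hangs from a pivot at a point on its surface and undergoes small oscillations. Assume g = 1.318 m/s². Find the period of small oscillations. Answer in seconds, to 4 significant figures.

2.793 s

I_cm = (2/3)mr² = 0.035390 kg·m². The pivot is at distance d = 0.1563 m from the centre of mass.
By the parallel-axis theorem, I = I_cm + md² = 0.035390 + 0.053086 = 0.088476 kg·m².
T = 2π√(I/(mgd)) = 2π√(0.088476/(2.173 × 1.318 × 0.1563)) = 2.793 s.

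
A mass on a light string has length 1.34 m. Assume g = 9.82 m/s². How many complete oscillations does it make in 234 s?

T = 2π√(L/g) = 2π√(1.34/9.82) = 2.321 s.
Number of complete oscillations = ⌊234/2.321⌋ = ⌊100.8⌋ = 100.

100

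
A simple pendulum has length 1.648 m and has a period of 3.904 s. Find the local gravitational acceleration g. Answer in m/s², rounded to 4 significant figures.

From T = 2π√(L/g), g = 4π²L/T² = 4π² × 1.648/3.9040² = 4.269 m/s².

4.269 m/s²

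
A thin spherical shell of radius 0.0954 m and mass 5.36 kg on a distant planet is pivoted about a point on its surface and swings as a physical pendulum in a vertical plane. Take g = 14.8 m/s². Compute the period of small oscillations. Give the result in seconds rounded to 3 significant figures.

I_cm = (2/3)mr² = 0.03252 kg·m². The pivot is at distance d = 0.0954 m from the centre of mass.
By the parallel-axis theorem, I = I_cm + md² = 0.03252 + 0.04878 = 0.08130 kg·m².
T = 2π√(I/(mgd)) = 2π√(0.08130/(5.36 × 14.8 × 0.0954)) = 0.651 s.

0.651 s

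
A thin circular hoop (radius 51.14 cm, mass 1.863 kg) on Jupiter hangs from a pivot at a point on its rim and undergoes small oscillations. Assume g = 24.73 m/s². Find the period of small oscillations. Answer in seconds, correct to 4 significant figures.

1.278 s

I_cm = mr² = 0.48723 kg·m². The pivot is at distance d = 0.5114 m from the centre of mass.
By the parallel-axis theorem, I = I_cm + md² = 0.48723 + 0.48723 = 0.97446 kg·m².
T = 2π√(I/(mgd)) = 2π√(0.97446/(1.863 × 24.73 × 0.5114)) = 1.278 s.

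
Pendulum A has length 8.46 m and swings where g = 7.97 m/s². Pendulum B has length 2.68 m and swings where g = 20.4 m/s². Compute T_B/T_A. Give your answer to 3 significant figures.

0.352

T = 2π√(L/g), so T_B/T_A = √((L_B/g_B)/(L_A/g_A)) = √((2.68/20.4)/(8.46/7.97)) = 0.352.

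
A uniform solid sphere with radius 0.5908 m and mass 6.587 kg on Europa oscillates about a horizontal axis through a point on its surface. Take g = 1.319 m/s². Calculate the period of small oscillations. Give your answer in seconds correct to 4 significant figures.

I_cm = (2/5)mr² = 0.91966 kg·m². The pivot is at distance d = 0.5908 m from the centre of mass.
By the parallel-axis theorem, I = I_cm + md² = 0.91966 + 2.2992 = 3.2188 kg·m².
T = 2π√(I/(mgd)) = 2π√(3.2188/(6.587 × 1.319 × 0.5908)) = 4.976 s.

4.976 s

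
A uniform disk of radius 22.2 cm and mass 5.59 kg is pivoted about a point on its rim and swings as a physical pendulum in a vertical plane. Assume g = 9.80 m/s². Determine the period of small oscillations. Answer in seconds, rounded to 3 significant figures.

1.16 s

I_cm = ½mr² = 0.1377 kg·m². The pivot is at distance d = 0.222 m from the centre of mass.
By the parallel-axis theorem, I = I_cm + md² = 0.1377 + 0.2755 = 0.4132 kg·m².
T = 2π√(I/(mgd)) = 2π√(0.4132/(5.59 × 9.80 × 0.222)) = 1.16 s.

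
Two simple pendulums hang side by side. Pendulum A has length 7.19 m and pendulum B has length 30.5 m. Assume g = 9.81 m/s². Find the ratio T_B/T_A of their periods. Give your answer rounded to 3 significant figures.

T ∝ √L, so T_B/T_A = √(L_B/L_A) = √(30.5/7.19) = 2.06.

2.06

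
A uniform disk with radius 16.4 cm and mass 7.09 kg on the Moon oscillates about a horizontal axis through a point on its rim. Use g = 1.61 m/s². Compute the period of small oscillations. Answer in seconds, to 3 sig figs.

2.46 s

I_cm = ½mr² = 0.09535 kg·m². The pivot is at distance d = 0.164 m from the centre of mass.
By the parallel-axis theorem, I = I_cm + md² = 0.09535 + 0.1907 = 0.2860 kg·m².
T = 2π√(I/(mgd)) = 2π√(0.2860/(7.09 × 1.61 × 0.164)) = 2.46 s.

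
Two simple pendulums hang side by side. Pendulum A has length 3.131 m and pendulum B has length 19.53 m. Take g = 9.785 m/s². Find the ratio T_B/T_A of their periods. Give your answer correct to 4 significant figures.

2.498

T ∝ √L, so T_B/T_A = √(L_B/L_A) = √(19.53/3.131) = 2.498.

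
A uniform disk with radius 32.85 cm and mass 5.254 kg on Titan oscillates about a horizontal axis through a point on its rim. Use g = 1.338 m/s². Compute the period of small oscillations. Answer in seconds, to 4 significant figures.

3.813 s

I_cm = ½mr² = 0.28349 kg·m². The pivot is at distance d = 0.3285 m from the centre of mass.
By the parallel-axis theorem, I = I_cm + md² = 0.28349 + 0.56697 = 0.85046 kg·m².
T = 2π√(I/(mgd)) = 2π√(0.85046/(5.254 × 1.338 × 0.3285)) = 3.813 s.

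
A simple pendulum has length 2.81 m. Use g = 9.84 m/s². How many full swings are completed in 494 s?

T = 2π√(L/g) = 2π√(2.81/9.84) = 3.358 s.
Number of complete oscillations = ⌊494/3.358⌋ = ⌊147.1⌋ = 147.

147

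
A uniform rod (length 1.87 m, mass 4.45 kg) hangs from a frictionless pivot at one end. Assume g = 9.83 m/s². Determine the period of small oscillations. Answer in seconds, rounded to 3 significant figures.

For a physical pendulum T = 2π√(I/(mgd)), with d = 0.9350 m from pivot to centre of mass.
I_cm = mL²/12 = 4.45 × 1.87²/12 = 1.297 kg·m²; I = I_cm + md² = 1.297 + 4.45 × 0.9350² = 5.187 kg·m².
T = 2π√(5.187/(4.45 × 9.83 × 0.9350)) = 2.24 s.

2.24 s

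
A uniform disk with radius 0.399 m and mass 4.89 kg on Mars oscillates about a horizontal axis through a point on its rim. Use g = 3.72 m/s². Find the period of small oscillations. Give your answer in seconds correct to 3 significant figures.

I_cm = ½mr² = 0.3892 kg·m². The pivot is at distance d = 0.399 m from the centre of mass.
By the parallel-axis theorem, I = I_cm + md² = 0.3892 + 0.7785 = 1.168 kg·m².
T = 2π√(I/(mgd)) = 2π√(1.168/(4.89 × 3.72 × 0.399)) = 2.52 s.

2.52 s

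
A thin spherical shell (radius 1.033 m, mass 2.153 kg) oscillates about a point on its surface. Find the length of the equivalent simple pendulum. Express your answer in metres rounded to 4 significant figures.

The equivalent simple-pendulum length is L_eq = I/(md), where I is about the pivot and d = 1.0330 m.
I_cm = (2/3)mR² = 1.5316 kg·m², so I = I_cm + md² = 1.5316 + 2.2974 = 3.8291 kg·m².
L_eq = 3.8291/(2.153 × 1.0330) = 1.722 m.

1.722 m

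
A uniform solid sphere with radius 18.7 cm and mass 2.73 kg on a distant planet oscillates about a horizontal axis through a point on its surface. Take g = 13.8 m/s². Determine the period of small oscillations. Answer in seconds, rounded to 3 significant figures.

0.865 s

I_cm = (2/5)mr² = 0.03819 kg·m². The pivot is at distance d = 0.187 m from the centre of mass.
By the parallel-axis theorem, I = I_cm + md² = 0.03819 + 0.09547 = 0.1337 kg·m².
T = 2π√(I/(mgd)) = 2π√(0.1337/(2.73 × 13.8 × 0.187)) = 0.865 s.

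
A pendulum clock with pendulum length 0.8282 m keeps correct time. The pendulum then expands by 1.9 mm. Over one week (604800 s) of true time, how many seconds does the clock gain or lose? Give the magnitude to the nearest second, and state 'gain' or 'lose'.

T ∝ √L, so T'/T = √(0.83010/0.8282) = 1.00115.
In 604800 s of true time the clock registers 604800/1.00115 = 604107.4 s, so it loses 693 s.

lose 693 s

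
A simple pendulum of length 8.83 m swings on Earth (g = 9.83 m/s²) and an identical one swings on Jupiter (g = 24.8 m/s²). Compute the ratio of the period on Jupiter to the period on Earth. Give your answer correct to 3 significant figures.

T ∝ 1/√g, so T₂/T₁ = √(g₁/g₂) = √(9.83/24.8) = 0.630.

0.630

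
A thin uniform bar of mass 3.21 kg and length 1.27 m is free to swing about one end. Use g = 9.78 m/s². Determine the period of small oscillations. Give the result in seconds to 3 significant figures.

For a physical pendulum T = 2π√(I/(mgd)), with d = 0.6350 m from pivot to centre of mass.
I_cm = mL²/12 = 3.21 × 1.27²/12 = 0.4315 kg·m²; I = I_cm + md² = 0.4315 + 3.21 × 0.6350² = 1.726 kg·m².
T = 2π√(1.726/(3.21 × 9.78 × 0.6350)) = 1.85 s.

1.85 s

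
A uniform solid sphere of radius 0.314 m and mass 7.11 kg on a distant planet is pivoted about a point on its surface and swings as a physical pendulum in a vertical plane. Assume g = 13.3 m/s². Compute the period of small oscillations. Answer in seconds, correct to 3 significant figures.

I_cm = (2/5)mr² = 0.2804 kg·m². The pivot is at distance d = 0.314 m from the centre of mass.
By the parallel-axis theorem, I = I_cm + md² = 0.2804 + 0.7010 = 0.9814 kg·m².
T = 2π√(I/(mgd)) = 2π√(0.9814/(7.11 × 13.3 × 0.314)) = 1.14 s.

1.14 s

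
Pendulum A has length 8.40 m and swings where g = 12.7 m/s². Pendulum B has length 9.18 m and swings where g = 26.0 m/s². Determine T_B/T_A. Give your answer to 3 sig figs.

0.731

T = 2π√(L/g), so T_B/T_A = √((L_B/g_B)/(L_A/g_A)) = √((9.18/26.0)/(8.40/12.7)) = 0.731.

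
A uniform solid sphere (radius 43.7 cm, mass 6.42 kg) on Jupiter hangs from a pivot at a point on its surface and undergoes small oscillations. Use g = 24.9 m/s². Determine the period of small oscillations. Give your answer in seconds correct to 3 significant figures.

I_cm = (2/5)mr² = 0.4904 kg·m². The pivot is at distance d = 0.437 m from the centre of mass.
By the parallel-axis theorem, I = I_cm + md² = 0.4904 + 1.226 = 1.716 kg·m².
T = 2π√(I/(mgd)) = 2π√(1.716/(6.42 × 24.9 × 0.437)) = 0.985 s.

0.985 s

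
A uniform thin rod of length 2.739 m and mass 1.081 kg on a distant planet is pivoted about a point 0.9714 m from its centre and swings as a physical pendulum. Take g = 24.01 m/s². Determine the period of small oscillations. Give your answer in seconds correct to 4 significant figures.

1.630 s

For a physical pendulum T = 2π√(I/(mgd)), with d = 0.97140 m from pivot to centre of mass.
I_cm = mL²/12 = 1.081 × 2.739²/12 = 0.67582 kg·m²; I = I_cm + md² = 0.67582 + 1.081 × 0.97140² = 1.6959 kg·m².
T = 2π√(1.6959/(1.081 × 24.01 × 0.97140)) = 1.630 s.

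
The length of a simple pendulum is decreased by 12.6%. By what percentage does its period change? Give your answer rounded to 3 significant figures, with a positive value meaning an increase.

-6.51%

T ∝ √L, so T'/T = √(0.8740) = 0.9349.
Percentage change in T = (0.9349 − 1) × 100% = -6.51%.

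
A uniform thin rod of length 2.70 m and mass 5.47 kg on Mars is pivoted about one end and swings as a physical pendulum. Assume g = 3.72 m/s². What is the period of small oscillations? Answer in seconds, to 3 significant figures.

For a physical pendulum T = 2π√(I/(mgd)), with d = 1.350 m from pivot to centre of mass.
I_cm = mL²/12 = 5.47 × 2.70²/12 = 3.323 kg·m²; I = I_cm + md² = 3.323 + 5.47 × 1.350² = 13.29 kg·m².
T = 2π√(13.29/(5.47 × 3.72 × 1.350)) = 4.37 s.

4.37 s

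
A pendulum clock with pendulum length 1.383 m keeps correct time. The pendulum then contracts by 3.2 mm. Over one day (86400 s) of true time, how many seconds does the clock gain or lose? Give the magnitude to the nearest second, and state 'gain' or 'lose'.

T ∝ √L, so T'/T = √(1.37980/1.383) = 0.998842.
In 86400 s of true time the clock registers 86400/0.998842 = 86500.1 s, so it gains 100 s.

gain 100 s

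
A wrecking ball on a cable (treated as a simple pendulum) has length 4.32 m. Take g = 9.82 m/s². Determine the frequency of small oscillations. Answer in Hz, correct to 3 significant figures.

0.240 Hz

T = 2π√(L/g) = 2π√(4.32/9.82) = 4.167 s, so f = 1/T = 0.240 Hz.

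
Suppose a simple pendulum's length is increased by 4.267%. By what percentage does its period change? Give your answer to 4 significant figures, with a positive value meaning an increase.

2.111%

T ∝ √L, so T'/T = √(1.0427) = 1.0211.
Percentage change in T = (1.0211 − 1) × 100% = 2.111%.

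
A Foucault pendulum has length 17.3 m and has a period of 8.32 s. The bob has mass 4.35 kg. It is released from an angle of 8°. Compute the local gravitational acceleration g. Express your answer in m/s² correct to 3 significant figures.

9.87 m/s²

From T = 2π√(L/g), g = 4π²L/T² = 4π² × 17.3/8.320² = 9.87 m/s².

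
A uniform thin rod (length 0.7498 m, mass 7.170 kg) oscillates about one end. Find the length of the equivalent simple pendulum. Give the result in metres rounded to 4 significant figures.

The equivalent simple-pendulum length is L_eq = I/(md), where I is about the pivot and d = 0.37490 m.
I_cm = (1/12)mL² = 0.33591 kg·m², so I = I_cm + md² = 0.33591 + 1.0077 = 1.3437 kg·m².
L_eq = 1.3437/(7.170 × 0.37490) = 0.4999 m.

0.4999 m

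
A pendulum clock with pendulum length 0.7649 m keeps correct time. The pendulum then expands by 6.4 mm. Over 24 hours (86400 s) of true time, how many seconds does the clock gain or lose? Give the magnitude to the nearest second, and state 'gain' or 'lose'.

T ∝ √L, so T'/T = √(0.77130/0.7649) = 1.00417.
In 86400 s of true time the clock registers 86400/1.00417 = 86040.8 s, so it loses 359 s.

lose 359 s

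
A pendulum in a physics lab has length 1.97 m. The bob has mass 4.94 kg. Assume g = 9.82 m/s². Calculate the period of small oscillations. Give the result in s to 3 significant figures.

2.81 s

T = 2π√(L/g) = 2π√(1.97/9.82) = 2π × 0.4479 = 2.81 s.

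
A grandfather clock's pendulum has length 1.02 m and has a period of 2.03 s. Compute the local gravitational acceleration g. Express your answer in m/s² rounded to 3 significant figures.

From T = 2π√(L/g), g = 4π²L/T² = 4π² × 1.02/2.030² = 9.77 m/s².

9.77 m/s²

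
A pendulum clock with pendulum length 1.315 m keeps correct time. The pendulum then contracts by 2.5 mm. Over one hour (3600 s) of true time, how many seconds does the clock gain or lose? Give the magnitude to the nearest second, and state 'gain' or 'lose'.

gain 3 s

T ∝ √L, so T'/T = √(1.31250/1.315) = 0.999049.
In 3600 s of true time the clock registers 3600/0.999049 = 3603.4 s, so it gains 3 s.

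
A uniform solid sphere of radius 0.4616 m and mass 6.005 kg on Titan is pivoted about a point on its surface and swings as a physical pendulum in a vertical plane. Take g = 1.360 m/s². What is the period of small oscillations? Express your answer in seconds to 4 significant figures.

I_cm = (2/5)mr² = 0.51181 kg·m². The pivot is at distance d = 0.4616 m from the centre of mass.
By the parallel-axis theorem, I = I_cm + md² = 0.51181 + 1.2795 = 1.7913 kg·m².
T = 2π√(I/(mgd)) = 2π√(1.7913/(6.005 × 1.360 × 0.4616)) = 4.331 s.

4.331 s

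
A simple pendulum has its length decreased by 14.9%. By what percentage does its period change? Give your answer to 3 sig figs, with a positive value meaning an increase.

T ∝ √L, so T'/T = √(0.8510) = 0.9225.
Percentage change in T = (0.9225 − 1) × 100% = -7.75%.

-7.75%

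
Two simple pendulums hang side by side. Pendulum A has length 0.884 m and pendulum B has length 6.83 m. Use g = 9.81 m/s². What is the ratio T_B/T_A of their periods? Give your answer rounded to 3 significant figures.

T ∝ √L, so T_B/T_A = √(L_B/L_A) = √(6.83/0.884) = 2.78.

2.78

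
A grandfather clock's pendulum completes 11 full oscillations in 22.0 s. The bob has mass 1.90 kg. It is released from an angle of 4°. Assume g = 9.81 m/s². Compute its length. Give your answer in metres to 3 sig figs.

T = 22.0/11 = 2.000 s.
From T = 2π√(L/g), L = gT²/(4π²) = 9.81 × 2.000²/(4π²) = 0.994 m.

0.994 m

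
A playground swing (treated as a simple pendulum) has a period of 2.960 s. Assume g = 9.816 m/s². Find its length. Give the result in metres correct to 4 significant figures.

From T = 2π√(L/g), L = gT²/(4π²) = 9.816 × 2.9600²/(4π²) = 2.179 m.

2.179 m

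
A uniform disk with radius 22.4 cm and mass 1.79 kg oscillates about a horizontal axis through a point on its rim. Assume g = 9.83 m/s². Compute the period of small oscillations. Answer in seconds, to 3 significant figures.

I_cm = ½mr² = 0.04491 kg·m². The pivot is at distance d = 0.224 m from the centre of mass.
By the parallel-axis theorem, I = I_cm + md² = 0.04491 + 0.08982 = 0.1347 kg·m².
T = 2π√(I/(mgd)) = 2π√(0.1347/(1.79 × 9.83 × 0.224)) = 1.16 s.

1.16 s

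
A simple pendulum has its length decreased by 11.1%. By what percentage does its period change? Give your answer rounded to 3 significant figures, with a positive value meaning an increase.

-5.71%

T ∝ √L, so T'/T = √(0.8890) = 0.9429.
Percentage change in T = (0.9429 − 1) × 100% = -5.71%.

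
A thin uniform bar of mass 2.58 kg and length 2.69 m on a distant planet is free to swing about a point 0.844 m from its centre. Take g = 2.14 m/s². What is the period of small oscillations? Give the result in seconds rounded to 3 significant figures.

For a physical pendulum T = 2π√(I/(mgd)), with d = 0.8440 m from pivot to centre of mass.
I_cm = mL²/12 = 2.58 × 2.69²/12 = 1.556 kg·m²; I = I_cm + md² = 1.556 + 2.58 × 0.8440² = 3.394 kg·m².
T = 2π√(3.394/(2.58 × 2.14 × 0.8440)) = 5.36 s.

5.36 s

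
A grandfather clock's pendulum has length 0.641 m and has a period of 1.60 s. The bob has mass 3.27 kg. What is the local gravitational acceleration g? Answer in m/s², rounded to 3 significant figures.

9.89 m/s²

From T = 2π√(L/g), g = 4π²L/T² = 4π² × 0.641/1.600² = 9.89 m/s².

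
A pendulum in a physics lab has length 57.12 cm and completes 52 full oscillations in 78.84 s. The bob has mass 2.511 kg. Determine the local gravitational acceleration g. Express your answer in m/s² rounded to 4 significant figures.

9.810 m/s²

T = 78.84/52 = 1.5162 s.
From T = 2π√(L/g), g = 4π²L/T² = 4π² × 0.5712/1.5162² = 9.810 m/s².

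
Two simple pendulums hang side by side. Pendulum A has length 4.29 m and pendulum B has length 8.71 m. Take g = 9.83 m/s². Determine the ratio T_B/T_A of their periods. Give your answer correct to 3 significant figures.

T ∝ √L, so T_B/T_A = √(L_B/L_A) = √(8.71/4.29) = 1.42.

1.42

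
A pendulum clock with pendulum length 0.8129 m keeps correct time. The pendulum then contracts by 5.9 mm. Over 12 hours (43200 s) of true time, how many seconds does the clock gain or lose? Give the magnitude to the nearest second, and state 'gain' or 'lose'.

T ∝ √L, so T'/T = √(0.80700/0.8129) = 0.996364.
In 43200 s of true time the clock registers 43200/0.996364 = 43357.6 s, so it gains 158 s.

gain 158 s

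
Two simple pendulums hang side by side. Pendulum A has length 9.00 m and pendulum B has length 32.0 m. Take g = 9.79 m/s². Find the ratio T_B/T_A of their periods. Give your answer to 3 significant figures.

1.89

T ∝ √L, so T_B/T_A = √(L_B/L_A) = √(32.0/9.00) = 1.89.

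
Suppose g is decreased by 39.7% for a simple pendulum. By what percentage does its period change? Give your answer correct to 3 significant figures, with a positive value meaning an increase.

28.8%

T ∝ 1/√g, so T'/T = 1/√(0.6030) = 1.288.
Percentage change in T = (1.288 − 1) × 100% = 28.8%.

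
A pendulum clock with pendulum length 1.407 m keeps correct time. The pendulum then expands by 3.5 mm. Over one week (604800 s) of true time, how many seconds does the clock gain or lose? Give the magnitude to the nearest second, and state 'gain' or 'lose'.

T ∝ √L, so T'/T = √(1.41050/1.407) = 1.00124.
In 604800 s of true time the clock registers 604800/1.00124 = 604049.2 s, so it loses 751 s.

lose 751 s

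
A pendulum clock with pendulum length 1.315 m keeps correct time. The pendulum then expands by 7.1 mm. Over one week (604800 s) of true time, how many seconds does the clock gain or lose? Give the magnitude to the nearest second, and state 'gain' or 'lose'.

T ∝ √L, so T'/T = √(1.32210/1.315) = 1.00270.
In 604800 s of true time the clock registers 604800/1.00270 = 603173.9 s, so it loses 1626 s.

lose 1626 s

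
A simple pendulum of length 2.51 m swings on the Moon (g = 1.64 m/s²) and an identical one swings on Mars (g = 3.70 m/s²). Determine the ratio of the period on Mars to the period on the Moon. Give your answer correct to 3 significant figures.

T ∝ 1/√g, so T₂/T₁ = √(g₁/g₂) = √(1.64/3.70) = 0.666.

0.666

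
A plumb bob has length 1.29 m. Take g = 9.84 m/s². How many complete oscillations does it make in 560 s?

T = 2π√(L/g) = 2π√(1.29/9.84) = 2.275 s.
Number of complete oscillations = ⌊560/2.275⌋ = ⌊246.2⌋ = 246.

246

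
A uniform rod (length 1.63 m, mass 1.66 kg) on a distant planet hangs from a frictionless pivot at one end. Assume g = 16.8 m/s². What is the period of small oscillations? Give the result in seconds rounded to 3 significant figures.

For a physical pendulum T = 2π√(I/(mgd)), with d = 0.8150 m from pivot to centre of mass.
I_cm = mL²/12 = 1.66 × 1.63²/12 = 0.3675 kg·m²; I = I_cm + md² = 0.3675 + 1.66 × 0.8150² = 1.470 kg·m².
T = 2π√(1.470/(1.66 × 16.8 × 0.8150)) = 1.60 s.

1.60 s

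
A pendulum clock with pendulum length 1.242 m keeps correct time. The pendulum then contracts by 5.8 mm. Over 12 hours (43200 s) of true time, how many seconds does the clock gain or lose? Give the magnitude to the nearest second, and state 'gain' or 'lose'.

T ∝ √L, so T'/T = √(1.23620/1.242) = 0.997662.
In 43200 s of true time the clock registers 43200/0.997662 = 43301.2 s, so it gains 101 s.

gain 101 s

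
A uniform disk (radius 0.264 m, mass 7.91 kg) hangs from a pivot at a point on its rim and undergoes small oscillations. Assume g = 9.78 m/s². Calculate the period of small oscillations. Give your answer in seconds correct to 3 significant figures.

1.26 s

I_cm = ½mr² = 0.2756 kg·m². The pivot is at distance d = 0.264 m from the centre of mass.
By the parallel-axis theorem, I = I_cm + md² = 0.2756 + 0.5513 = 0.8269 kg·m².
T = 2π√(I/(mgd)) = 2π√(0.8269/(7.91 × 9.78 × 0.264)) = 1.26 s.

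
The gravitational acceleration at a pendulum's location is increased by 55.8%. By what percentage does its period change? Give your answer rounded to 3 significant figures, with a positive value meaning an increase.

T ∝ 1/√g, so T'/T = 1/√(1.558) = 0.8012.
Percentage change in T = (0.8012 − 1) × 100% = -19.9%.

-19.9%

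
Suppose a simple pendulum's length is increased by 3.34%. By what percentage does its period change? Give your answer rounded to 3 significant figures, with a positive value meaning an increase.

1.66%

T ∝ √L, so T'/T = √(1.033) = 1.017.
Percentage change in T = (1.017 − 1) × 100% = 1.66%.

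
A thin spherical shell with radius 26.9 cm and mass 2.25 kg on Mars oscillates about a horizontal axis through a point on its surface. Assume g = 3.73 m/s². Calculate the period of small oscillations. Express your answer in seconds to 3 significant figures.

I_cm = (2/3)mr² = 0.1085 kg·m². The pivot is at distance d = 0.269 m from the centre of mass.
By the parallel-axis theorem, I = I_cm + md² = 0.1085 + 0.1628 = 0.2714 kg·m².
T = 2π√(I/(mgd)) = 2π√(0.2714/(2.25 × 3.73 × 0.269)) = 2.18 s.

2.18 s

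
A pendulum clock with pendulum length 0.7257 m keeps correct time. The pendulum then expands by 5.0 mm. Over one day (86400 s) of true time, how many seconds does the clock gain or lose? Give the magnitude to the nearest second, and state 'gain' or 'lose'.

lose 296 s

T ∝ √L, so T'/T = √(0.73070/0.7257) = 1.00344.
In 86400 s of true time the clock registers 86400/1.00344 = 86103.9 s, so it loses 296 s.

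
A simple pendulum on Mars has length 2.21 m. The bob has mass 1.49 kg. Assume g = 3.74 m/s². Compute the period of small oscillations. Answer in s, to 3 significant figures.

4.83 s

T = 2π√(L/g) = 2π√(2.21/3.74) = 2π × 0.7687 = 4.83 s.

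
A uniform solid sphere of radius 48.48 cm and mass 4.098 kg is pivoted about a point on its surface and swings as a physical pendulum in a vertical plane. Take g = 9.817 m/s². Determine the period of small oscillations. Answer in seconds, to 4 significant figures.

1.652 s

I_cm = (2/5)mr² = 0.38526 kg·m². The pivot is at distance d = 0.4848 m from the centre of mass.
By the parallel-axis theorem, I = I_cm + md² = 0.38526 + 0.96316 = 1.3484 kg·m².
T = 2π√(I/(mgd)) = 2π√(1.3484/(4.098 × 9.817 × 0.4848)) = 1.652 s.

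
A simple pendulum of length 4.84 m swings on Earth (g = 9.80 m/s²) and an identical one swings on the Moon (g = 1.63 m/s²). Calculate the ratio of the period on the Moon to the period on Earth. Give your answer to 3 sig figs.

T ∝ 1/√g, so T₂/T₁ = √(g₁/g₂) = √(9.80/1.63) = 2.45.

2.45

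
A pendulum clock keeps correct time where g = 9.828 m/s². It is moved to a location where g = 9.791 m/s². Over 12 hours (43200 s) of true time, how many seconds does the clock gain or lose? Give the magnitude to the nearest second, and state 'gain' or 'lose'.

The clock's period scales as T ∝ 1/√g, so T'/T = √(9.828/9.791) = 1.00189.
In 43200 s of true time the clock registers 43200/1.00189 = 43118.6 s, so it loses 81 s.

lose 81 s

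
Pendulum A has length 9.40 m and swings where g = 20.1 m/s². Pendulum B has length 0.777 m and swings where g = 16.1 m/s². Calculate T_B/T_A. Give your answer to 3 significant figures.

0.321

T = 2π√(L/g), so T_B/T_A = √((L_B/g_B)/(L_A/g_A)) = √((0.777/16.1)/(9.40/20.1)) = 0.321.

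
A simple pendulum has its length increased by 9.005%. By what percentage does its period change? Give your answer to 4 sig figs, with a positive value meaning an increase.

4.405%

T ∝ √L, so T'/T = √(1.0900) = 1.0441.
Percentage change in T = (1.0441 − 1) × 100% = 4.405%.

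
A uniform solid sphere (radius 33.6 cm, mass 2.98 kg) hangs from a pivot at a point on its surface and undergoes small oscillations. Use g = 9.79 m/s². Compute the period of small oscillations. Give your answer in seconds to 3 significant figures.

1.38 s

I_cm = (2/5)mr² = 0.1346 kg·m². The pivot is at distance d = 0.336 m from the centre of mass.
By the parallel-axis theorem, I = I_cm + md² = 0.1346 + 0.3364 = 0.4710 kg·m².
T = 2π√(I/(mgd)) = 2π√(0.4710/(2.98 × 9.79 × 0.336)) = 1.38 s.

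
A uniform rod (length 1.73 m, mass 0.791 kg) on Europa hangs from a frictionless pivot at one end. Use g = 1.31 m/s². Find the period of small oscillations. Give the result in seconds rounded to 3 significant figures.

5.90 s

For a physical pendulum T = 2π√(I/(mgd)), with d = 0.8650 m from pivot to centre of mass.
I_cm = mL²/12 = 0.791 × 1.73²/12 = 0.1973 kg·m²; I = I_cm + md² = 0.1973 + 0.791 × 0.8650² = 0.7891 kg·m².
T = 2π√(0.7891/(0.791 × 1.31 × 0.8650)) = 5.90 s.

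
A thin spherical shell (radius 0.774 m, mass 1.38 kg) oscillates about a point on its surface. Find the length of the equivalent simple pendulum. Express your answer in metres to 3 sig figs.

The equivalent simple-pendulum length is L_eq = I/(md), where I is about the pivot and d = 0.7740 m.
I_cm = (2/3)mR² = 0.5511 kg·m², so I = I_cm + md² = 0.5511 + 0.8267 = 1.378 kg·m².
L_eq = 1.378/(1.38 × 0.7740) = 1.29 m.

1.29 m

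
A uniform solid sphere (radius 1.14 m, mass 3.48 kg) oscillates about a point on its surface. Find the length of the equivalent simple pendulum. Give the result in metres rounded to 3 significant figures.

1.60 m

The equivalent simple-pendulum length is L_eq = I/(md), where I is about the pivot and d = 1.140 m.
I_cm = (2/5)mR² = 1.809 kg·m², so I = I_cm + md² = 1.809 + 4.523 = 6.332 kg·m².
L_eq = 6.332/(3.48 × 1.140) = 1.60 m.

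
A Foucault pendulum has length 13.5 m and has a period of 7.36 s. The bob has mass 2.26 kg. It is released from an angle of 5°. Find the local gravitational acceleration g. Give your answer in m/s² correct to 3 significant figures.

From T = 2π√(L/g), g = 4π²L/T² = 4π² × 13.5/7.360² = 9.84 m/s².

9.84 m/s²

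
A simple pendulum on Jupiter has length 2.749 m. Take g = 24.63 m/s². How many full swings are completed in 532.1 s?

T = 2π√(L/g) = 2π√(2.749/24.63) = 2.0991 s.
Number of complete oscillations = ⌊532.1/2.0991⌋ = ⌊253.49⌋ = 253.

253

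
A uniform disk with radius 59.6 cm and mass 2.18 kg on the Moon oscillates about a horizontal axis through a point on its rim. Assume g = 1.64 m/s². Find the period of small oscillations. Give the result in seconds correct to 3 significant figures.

4.64 s

I_cm = ½mr² = 0.3872 kg·m². The pivot is at distance d = 0.596 m from the centre of mass.
By the parallel-axis theorem, I = I_cm + md² = 0.3872 + 0.7744 = 1.162 kg·m².
T = 2π√(I/(mgd)) = 2π√(1.162/(2.18 × 1.64 × 0.596)) = 4.64 s.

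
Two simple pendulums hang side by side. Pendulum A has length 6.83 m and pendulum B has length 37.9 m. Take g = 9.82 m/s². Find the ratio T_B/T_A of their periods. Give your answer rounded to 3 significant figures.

T ∝ √L, so T_B/T_A = √(L_B/L_A) = √(37.9/6.83) = 2.36.

2.36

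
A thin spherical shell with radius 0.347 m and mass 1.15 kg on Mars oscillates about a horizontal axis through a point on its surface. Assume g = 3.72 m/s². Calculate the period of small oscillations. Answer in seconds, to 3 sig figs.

2.48 s

I_cm = (2/3)mr² = 0.09231 kg·m². The pivot is at distance d = 0.347 m from the centre of mass.
By the parallel-axis theorem, I = I_cm + md² = 0.09231 + 0.1385 = 0.2308 kg·m².
T = 2π√(I/(mgd)) = 2π√(0.2308/(1.15 × 3.72 × 0.347)) = 2.48 s.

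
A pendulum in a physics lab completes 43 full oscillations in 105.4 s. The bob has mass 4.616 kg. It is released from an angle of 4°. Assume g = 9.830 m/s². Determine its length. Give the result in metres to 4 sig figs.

T = 105.4/43 = 2.4512 s.
From T = 2π√(L/g), L = gT²/(4π²) = 9.830 × 2.4512²/(4π²) = 1.496 m.

1.496 m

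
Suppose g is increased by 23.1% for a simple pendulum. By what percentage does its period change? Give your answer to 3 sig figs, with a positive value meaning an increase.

T ∝ 1/√g, so T'/T = 1/√(1.231) = 0.9013.
Percentage change in T = (0.9013 − 1) × 100% = -9.87%.

-9.87%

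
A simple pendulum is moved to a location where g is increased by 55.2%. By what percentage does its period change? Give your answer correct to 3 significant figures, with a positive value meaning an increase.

-19.7%

T ∝ 1/√g, so T'/T = 1/√(1.552) = 0.8027.
Percentage change in T = (0.8027 − 1) × 100% = -19.7%.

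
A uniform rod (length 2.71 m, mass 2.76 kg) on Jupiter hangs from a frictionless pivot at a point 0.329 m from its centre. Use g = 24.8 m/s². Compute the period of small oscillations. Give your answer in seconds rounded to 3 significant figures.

1.87 s

For a physical pendulum T = 2π√(I/(mgd)), with d = 0.3290 m from pivot to centre of mass.
I_cm = mL²/12 = 2.76 × 2.71²/12 = 1.689 kg·m²; I = I_cm + md² = 1.689 + 2.76 × 0.3290² = 1.988 kg·m².
T = 2π√(1.988/(2.76 × 24.8 × 0.3290)) = 1.87 s.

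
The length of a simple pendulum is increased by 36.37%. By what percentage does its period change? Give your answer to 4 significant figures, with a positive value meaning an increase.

T ∝ √L, so T'/T = √(1.3637) = 1.1678.
Percentage change in T = (1.1678 − 1) × 100% = 16.78%.

16.78%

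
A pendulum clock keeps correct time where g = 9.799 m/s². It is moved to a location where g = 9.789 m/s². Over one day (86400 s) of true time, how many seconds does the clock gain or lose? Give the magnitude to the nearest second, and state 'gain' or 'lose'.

The clock's period scales as T ∝ 1/√g, so T'/T = √(9.799/9.789) = 1.00051.
In 86400 s of true time the clock registers 86400/1.00051 = 86355.9 s, so it loses 44 s.

lose 44 s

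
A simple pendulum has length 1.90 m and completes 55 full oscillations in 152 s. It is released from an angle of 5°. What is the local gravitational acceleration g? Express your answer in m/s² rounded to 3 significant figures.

9.82 m/s²

T = 152/55 = 2.764 s.
From T = 2π√(L/g), g = 4π²L/T² = 4π² × 1.90/2.764² = 9.82 m/s².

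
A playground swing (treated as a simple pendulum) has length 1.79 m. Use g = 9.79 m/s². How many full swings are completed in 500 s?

186

T = 2π√(L/g) = 2π√(1.79/9.79) = 2.687 s.
Number of complete oscillations = ⌊500/2.687⌋ = ⌊186.1⌋ = 186.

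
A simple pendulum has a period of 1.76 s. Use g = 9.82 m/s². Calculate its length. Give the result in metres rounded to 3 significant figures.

From T = 2π√(L/g), L = gT²/(4π²) = 9.82 × 1.760²/(4π²) = 0.771 m.

0.771 m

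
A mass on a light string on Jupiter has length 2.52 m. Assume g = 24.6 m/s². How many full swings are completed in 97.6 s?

48

T = 2π√(L/g) = 2π√(2.52/24.6) = 2.011 s.
Number of complete oscillations = ⌊97.6/2.011⌋ = ⌊48.53⌋ = 48.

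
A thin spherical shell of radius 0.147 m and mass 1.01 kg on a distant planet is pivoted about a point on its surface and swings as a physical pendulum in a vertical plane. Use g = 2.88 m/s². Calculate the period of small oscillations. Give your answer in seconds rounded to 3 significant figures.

1.83 s

I_cm = (2/3)mr² = 0.01455 kg·m². The pivot is at distance d = 0.147 m from the centre of mass.
By the parallel-axis theorem, I = I_cm + md² = 0.01455 + 0.02183 = 0.03638 kg·m².
T = 2π√(I/(mgd)) = 2π√(0.03638/(1.01 × 2.88 × 0.147)) = 1.83 s.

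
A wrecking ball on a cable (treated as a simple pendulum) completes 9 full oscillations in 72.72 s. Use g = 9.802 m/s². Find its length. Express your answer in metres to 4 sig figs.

16.21 m

T = 72.72/9 = 8.0800 s.
From T = 2π√(L/g), L = gT²/(4π²) = 9.802 × 8.0800²/(4π²) = 16.21 m.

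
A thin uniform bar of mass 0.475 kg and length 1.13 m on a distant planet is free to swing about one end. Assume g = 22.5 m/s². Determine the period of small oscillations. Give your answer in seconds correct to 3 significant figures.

For a physical pendulum T = 2π√(I/(mgd)), with d = 0.5650 m from pivot to centre of mass.
I_cm = mL²/12 = 0.475 × 1.13²/12 = 0.05054 kg·m²; I = I_cm + md² = 0.05054 + 0.475 × 0.5650² = 0.2022 kg·m².
T = 2π√(0.2022/(0.475 × 22.5 × 0.5650)) = 1.15 s.

1.15 s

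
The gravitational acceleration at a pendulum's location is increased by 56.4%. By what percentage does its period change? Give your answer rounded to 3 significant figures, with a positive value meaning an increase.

-20.0%

T ∝ 1/√g, so T'/T = 1/√(1.564) = 0.7996.
Percentage change in T = (0.7996 − 1) × 100% = -20.0%.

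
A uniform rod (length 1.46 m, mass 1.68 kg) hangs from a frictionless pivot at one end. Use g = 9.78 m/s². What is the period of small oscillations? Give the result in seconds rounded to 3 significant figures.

1.98 s

For a physical pendulum T = 2π√(I/(mgd)), with d = 0.7300 m from pivot to centre of mass.
I_cm = mL²/12 = 1.68 × 1.46²/12 = 0.2984 kg·m²; I = I_cm + md² = 0.2984 + 1.68 × 0.7300² = 1.194 kg·m².
T = 2π√(1.194/(1.68 × 9.78 × 0.7300)) = 1.98 s.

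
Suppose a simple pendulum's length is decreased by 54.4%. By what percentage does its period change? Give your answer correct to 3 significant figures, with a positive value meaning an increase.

T ∝ √L, so T'/T = √(0.4560) = 0.6753.
Percentage change in T = (0.6753 − 1) × 100% = -32.5%.

-32.5%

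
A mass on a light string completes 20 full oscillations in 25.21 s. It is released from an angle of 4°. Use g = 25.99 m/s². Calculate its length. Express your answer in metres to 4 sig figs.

T = 25.21/20 = 1.2605 s.
From T = 2π√(L/g), L = gT²/(4π²) = 25.99 × 1.2605²/(4π²) = 1.046 m.

1.046 m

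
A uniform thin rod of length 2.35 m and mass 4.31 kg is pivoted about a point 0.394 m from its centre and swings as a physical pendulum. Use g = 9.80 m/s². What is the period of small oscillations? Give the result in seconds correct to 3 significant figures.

For a physical pendulum T = 2π√(I/(mgd)), with d = 0.3940 m from pivot to centre of mass.
I_cm = mL²/12 = 4.31 × 2.35²/12 = 1.983 kg·m²; I = I_cm + md² = 1.983 + 4.31 × 0.3940² = 2.653 kg·m².
T = 2π√(2.653/(4.31 × 9.80 × 0.3940)) = 2.51 s.

2.51 s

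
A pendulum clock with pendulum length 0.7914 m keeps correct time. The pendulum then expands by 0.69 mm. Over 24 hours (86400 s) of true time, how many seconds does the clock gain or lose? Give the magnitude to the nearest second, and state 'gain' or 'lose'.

T ∝ √L, so T'/T = √(0.79209/0.7914) = 1.00044.
In 86400 s of true time the clock registers 86400/1.00044 = 86362.4 s, so it loses 38 s.

lose 38 s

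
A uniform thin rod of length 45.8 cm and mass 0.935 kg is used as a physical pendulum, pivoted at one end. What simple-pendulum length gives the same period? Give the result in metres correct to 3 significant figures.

The equivalent simple-pendulum length is L_eq = I/(md), where I is about the pivot and d = 0.2290 m.
I_cm = (1/12)mL² = 0.01634 kg·m², so I = I_cm + md² = 0.01634 + 0.04903 = 0.06538 kg·m².
L_eq = 0.06538/(0.935 × 0.2290) = 0.305 m.

0.305 m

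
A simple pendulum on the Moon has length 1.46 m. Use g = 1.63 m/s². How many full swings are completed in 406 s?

68

T = 2π√(L/g) = 2π√(1.46/1.63) = 5.947 s.
Number of complete oscillations = ⌊406/5.947⌋ = ⌊68.28⌋ = 68.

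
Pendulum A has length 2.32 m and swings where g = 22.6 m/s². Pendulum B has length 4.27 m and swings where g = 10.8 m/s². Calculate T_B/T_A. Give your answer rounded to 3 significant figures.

T = 2π√(L/g), so T_B/T_A = √((L_B/g_B)/(L_A/g_A)) = √((4.27/10.8)/(2.32/22.6)) = 1.96.

1.96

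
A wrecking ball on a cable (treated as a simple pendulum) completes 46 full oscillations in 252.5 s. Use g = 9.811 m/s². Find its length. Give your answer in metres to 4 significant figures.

7.488 m

T = 252.5/46 = 5.4891 s.
From T = 2π√(L/g), L = gT²/(4π²) = 9.811 × 5.4891²/(4π²) = 7.488 m.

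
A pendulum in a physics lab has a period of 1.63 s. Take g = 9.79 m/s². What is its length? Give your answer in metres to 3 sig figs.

0.659 m

From T = 2π√(L/g), L = gT²/(4π²) = 9.79 × 1.630²/(4π²) = 0.659 m.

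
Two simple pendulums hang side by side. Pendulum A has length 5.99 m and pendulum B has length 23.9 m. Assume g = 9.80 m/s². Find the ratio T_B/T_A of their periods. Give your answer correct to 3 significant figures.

2.00

T ∝ √L, so T_B/T_A = √(L_B/L_A) = √(23.9/5.99) = 2.00.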